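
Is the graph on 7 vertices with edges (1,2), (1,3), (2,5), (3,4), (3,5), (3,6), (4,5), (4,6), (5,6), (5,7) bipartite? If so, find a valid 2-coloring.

Step 1: Attempt 2-coloring using BFS:
  Start at vertex 1, assign color 0
  Color vertex 2 with color 1 (neighbor of 1)
  Color vertex 3 with color 1 (neighbor of 1)
  Color vertex 5 with color 0 (neighbor of 2)
  Color vertex 4 with color 0 (neighbor of 3)
  Color vertex 6 with color 0 (neighbor of 3)

Step 2: Conflict found! Vertices 5 and 4 are adjacent but have the same color.
This means the graph contains an odd cycle.

The graph is NOT bipartite.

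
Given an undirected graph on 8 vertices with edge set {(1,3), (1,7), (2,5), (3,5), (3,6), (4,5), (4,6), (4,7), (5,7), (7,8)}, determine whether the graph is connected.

Step 1: Build adjacency list from edges:
  1: 3, 7
  2: 5
  3: 1, 5, 6
  4: 5, 6, 7
  5: 2, 3, 4, 7
  6: 3, 4
  7: 1, 4, 5, 8
  8: 7

Step 2: Run BFS/DFS from vertex 1:
  Visited: {1, 3, 7, 5, 6, 4, 8, 2}
  Reached 8 of 8 vertices

Step 3: All 8 vertices reached from vertex 1, so the graph is connected.
Answer: Yes, the graph is connected.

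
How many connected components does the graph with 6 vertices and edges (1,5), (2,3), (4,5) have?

Step 1: Build adjacency list from edges:
  1: 5
  2: 3
  3: 2
  4: 5
  5: 1, 4
  6: (none)

Step 2: Run BFS/DFS from vertex 1:
  Visited: {1, 5, 4}
  Reached 3 of 6 vertices

Step 3: Only 3 of 6 vertices reached. Graph is disconnected.
Connected components: {1, 4, 5}, {2, 3}, {6}
Number of connected components: 3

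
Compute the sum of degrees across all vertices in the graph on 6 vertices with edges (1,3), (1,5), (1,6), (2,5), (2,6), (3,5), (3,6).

Step 1: Count edges incident to each vertex:
  deg(1) = 3 (neighbors: 3, 5, 6)
  deg(2) = 2 (neighbors: 5, 6)
  deg(3) = 3 (neighbors: 1, 5, 6)
  deg(4) = 0 (neighbors: none)
  deg(5) = 3 (neighbors: 1, 2, 3)
  deg(6) = 3 (neighbors: 1, 2, 3)

Step 2: Sum all degrees:
  3 + 2 + 3 + 0 + 3 + 3 = 14

Verification: sum of degrees = 2 * |E| = 2 * 7 = 14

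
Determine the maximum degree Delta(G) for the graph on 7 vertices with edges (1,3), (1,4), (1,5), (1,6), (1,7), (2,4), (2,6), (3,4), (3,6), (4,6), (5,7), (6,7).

Step 1: Count edges incident to each vertex:
  deg(1) = 5 (neighbors: 3, 4, 5, 6, 7)
  deg(2) = 2 (neighbors: 4, 6)
  deg(3) = 3 (neighbors: 1, 4, 6)
  deg(4) = 4 (neighbors: 1, 2, 3, 6)
  deg(5) = 2 (neighbors: 1, 7)
  deg(6) = 5 (neighbors: 1, 2, 3, 4, 7)
  deg(7) = 3 (neighbors: 1, 5, 6)

Step 2: Find maximum:
  max(5, 2, 3, 4, 2, 5, 3) = 5 (vertex 1)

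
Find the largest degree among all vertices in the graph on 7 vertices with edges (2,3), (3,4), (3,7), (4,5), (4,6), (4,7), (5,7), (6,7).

Step 1: Count edges incident to each vertex:
  deg(1) = 0 (neighbors: none)
  deg(2) = 1 (neighbors: 3)
  deg(3) = 3 (neighbors: 2, 4, 7)
  deg(4) = 4 (neighbors: 3, 5, 6, 7)
  deg(5) = 2 (neighbors: 4, 7)
  deg(6) = 2 (neighbors: 4, 7)
  deg(7) = 4 (neighbors: 3, 4, 5, 6)

Step 2: Find maximum:
  max(0, 1, 3, 4, 2, 2, 4) = 4 (vertex 4)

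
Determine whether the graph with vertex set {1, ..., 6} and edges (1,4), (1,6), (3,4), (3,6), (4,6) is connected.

Step 1: Build adjacency list from edges:
  1: 4, 6
  2: (none)
  3: 4, 6
  4: 1, 3, 6
  5: (none)
  6: 1, 3, 4

Step 2: Run BFS/DFS from vertex 1:
  Visited: {1, 4, 6, 3}
  Reached 4 of 6 vertices

Step 3: Only 4 of 6 vertices reached. Graph is disconnected.
Connected components: {1, 3, 4, 6}, {2}, {5}
Answer: No, the graph is not connected (3 components).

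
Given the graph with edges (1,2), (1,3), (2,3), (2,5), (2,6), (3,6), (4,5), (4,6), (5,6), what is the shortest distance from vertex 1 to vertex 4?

Step 1: Build adjacency list:
  1: 2, 3
  2: 1, 3, 5, 6
  3: 1, 2, 6
  4: 5, 6
  5: 2, 4, 6
  6: 2, 3, 4, 5

Step 2: BFS from vertex 1 to find shortest path to 4:
  vertex 2 reached at distance 1
  vertex 3 reached at distance 1
  vertex 5 reached at distance 2
  vertex 6 reached at distance 2
  vertex 4 reached at distance 3

Step 3: Shortest path: 1 -> 3 -> 6 -> 4
Path length: 3 edges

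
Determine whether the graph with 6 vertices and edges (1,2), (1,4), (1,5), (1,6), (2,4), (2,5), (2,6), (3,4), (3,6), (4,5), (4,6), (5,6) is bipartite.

Step 1: Attempt 2-coloring using BFS:
  Start at vertex 1, assign color 0
  Color vertex 2 with color 1 (neighbor of 1)
  Color vertex 4 with color 1 (neighbor of 1)
  Color vertex 5 with color 1 (neighbor of 1)
  Color vertex 6 with color 1 (neighbor of 1)

Step 2: Conflict found! Vertices 2 and 4 are adjacent but have the same color.
This means the graph contains an odd cycle.

The graph is NOT bipartite.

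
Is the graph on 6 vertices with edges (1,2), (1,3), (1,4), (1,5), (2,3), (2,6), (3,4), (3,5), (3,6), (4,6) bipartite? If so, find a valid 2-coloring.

Step 1: Attempt 2-coloring using BFS:
  Start at vertex 1, assign color 0
  Color vertex 2 with color 1 (neighbor of 1)
  Color vertex 3 with color 1 (neighbor of 1)
  Color vertex 4 with color 1 (neighbor of 1)
  Color vertex 5 with color 1 (neighbor of 1)

Step 2: Conflict found! Vertices 2 and 3 are adjacent but have the same color.
This means the graph contains an odd cycle.

The graph is NOT bipartite.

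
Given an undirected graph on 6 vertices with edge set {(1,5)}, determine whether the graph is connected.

Step 1: Build adjacency list from edges:
  1: 5
  2: (none)
  3: (none)
  4: (none)
  5: 1
  6: (none)

Step 2: Run BFS/DFS from vertex 1:
  Visited: {1, 5}
  Reached 2 of 6 vertices

Step 3: Only 2 of 6 vertices reached. Graph is disconnected.
Connected components: {1, 5}, {2}, {3}, {4}, {6}
Answer: No, the graph is not connected (5 components).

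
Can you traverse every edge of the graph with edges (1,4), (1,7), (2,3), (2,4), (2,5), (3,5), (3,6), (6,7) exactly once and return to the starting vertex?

Step 1: Find the degree of each vertex:
  deg(1) = 2
  deg(2) = 3
  deg(3) = 3
  deg(4) = 2
  deg(5) = 2
  deg(6) = 2
  deg(7) = 2

Step 2: Count vertices with odd degree:
  Odd-degree vertices: 2, 3 (2 total)

Step 3: Apply Euler's theorem:
  - Eulerian circuit exists iff graph is connected and all vertices have even degree
  - Eulerian path exists iff graph is connected and has 0 or 2 odd-degree vertices

Graph is connected with exactly 2 odd-degree vertices (2, 3).
Eulerian path exists (starting and ending at the odd-degree vertices), but no Eulerian circuit.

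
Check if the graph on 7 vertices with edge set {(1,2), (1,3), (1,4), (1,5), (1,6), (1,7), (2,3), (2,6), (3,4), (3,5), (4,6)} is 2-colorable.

Step 1: Attempt 2-coloring using BFS:
  Start at vertex 1, assign color 0
  Color vertex 2 with color 1 (neighbor of 1)
  Color vertex 3 with color 1 (neighbor of 1)
  Color vertex 4 with color 1 (neighbor of 1)
  Color vertex 5 with color 1 (neighbor of 1)
  Color vertex 6 with color 1 (neighbor of 1)
  Color vertex 7 with color 1 (neighbor of 1)

Step 2: Conflict found! Vertices 2 and 3 are adjacent but have the same color.
This means the graph contains an odd cycle.

The graph is NOT bipartite.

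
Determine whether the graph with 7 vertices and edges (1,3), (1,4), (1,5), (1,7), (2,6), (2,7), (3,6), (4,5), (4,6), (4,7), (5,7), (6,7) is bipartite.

Step 1: Attempt 2-coloring using BFS:
  Start at vertex 1, assign color 0
  Color vertex 3 with color 1 (neighbor of 1)
  Color vertex 4 with color 1 (neighbor of 1)
  Color vertex 5 with color 1 (neighbor of 1)
  Color vertex 7 with color 1 (neighbor of 1)
  Color vertex 6 with color 0 (neighbor of 3)

Step 2: Conflict found! Vertices 4 and 5 are adjacent but have the same color.
This means the graph contains an odd cycle.

The graph is NOT bipartite.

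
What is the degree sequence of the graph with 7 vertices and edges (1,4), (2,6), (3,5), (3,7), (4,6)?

Step 1: Count edges incident to each vertex:
  deg(1) = 1 (neighbors: 4)
  deg(2) = 1 (neighbors: 6)
  deg(3) = 2 (neighbors: 5, 7)
  deg(4) = 2 (neighbors: 1, 6)
  deg(5) = 1 (neighbors: 3)
  deg(6) = 2 (neighbors: 2, 4)
  deg(7) = 1 (neighbors: 3)

Step 2: Sort degrees in non-increasing order:
  Degrees: [1, 1, 2, 2, 1, 2, 1] -> sorted: [2, 2, 2, 1, 1, 1, 1]

Degree sequence: [2, 2, 2, 1, 1, 1, 1]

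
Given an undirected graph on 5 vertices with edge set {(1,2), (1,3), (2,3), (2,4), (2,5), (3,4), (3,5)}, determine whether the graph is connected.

Step 1: Build adjacency list from edges:
  1: 2, 3
  2: 1, 3, 4, 5
  3: 1, 2, 4, 5
  4: 2, 3
  5: 2, 3

Step 2: Run BFS/DFS from vertex 1:
  Visited: {1, 2, 3, 4, 5}
  Reached 5 of 5 vertices

Step 3: All 5 vertices reached from vertex 1, so the graph is connected.
Answer: Yes, the graph is connected.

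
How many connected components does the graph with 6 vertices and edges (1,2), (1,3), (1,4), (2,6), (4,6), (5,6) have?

Step 1: Build adjacency list from edges:
  1: 2, 3, 4
  2: 1, 6
  3: 1
  4: 1, 6
  5: 6
  6: 2, 4, 5

Step 2: Run BFS/DFS from vertex 1:
  Visited: {1, 2, 3, 4, 6, 5}
  Reached 6 of 6 vertices

Step 3: All 6 vertices reached from vertex 1, so the graph is connected.
Number of connected components: 1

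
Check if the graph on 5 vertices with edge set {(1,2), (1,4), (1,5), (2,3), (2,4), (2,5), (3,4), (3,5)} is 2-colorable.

Step 1: Attempt 2-coloring using BFS:
  Start at vertex 1, assign color 0
  Color vertex 2 with color 1 (neighbor of 1)
  Color vertex 4 with color 1 (neighbor of 1)
  Color vertex 5 with color 1 (neighbor of 1)
  Color vertex 3 with color 0 (neighbor of 2)

Step 2: Conflict found! Vertices 2 and 4 are adjacent but have the same color.
This means the graph contains an odd cycle.

The graph is NOT bipartite.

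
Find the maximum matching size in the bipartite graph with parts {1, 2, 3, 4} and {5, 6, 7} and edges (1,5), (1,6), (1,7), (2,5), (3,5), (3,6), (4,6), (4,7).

Step 1: List the neighbors of each left vertex:
  1: 5, 6, 7
  2: 5
  3: 5, 6
  4: 6, 7

Step 2: Greedily match left vertices, then look for augmenting paths:
  Match 1 -- 5
  Match 3 -- 6
  Match 4 -- 7
  No augmenting path remains.

Step 3: Verify this is maximum:
  Matching size 3 = min(|L|, |R|) = min(4, 3), which is an upper bound, so this matching is maximum.

Maximum matching: {(1,5), (3,6), (4,7)}
Size: 3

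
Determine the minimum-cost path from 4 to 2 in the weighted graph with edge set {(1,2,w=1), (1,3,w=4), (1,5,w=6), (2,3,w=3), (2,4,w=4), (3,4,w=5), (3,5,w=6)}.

Step 1: Build adjacency list with weights:
  1: 2(w=1), 3(w=4), 5(w=6)
  2: 1(w=1), 3(w=3), 4(w=4)
  3: 1(w=4), 2(w=3), 4(w=5), 5(w=6)
  4: 2(w=4), 3(w=5)
  5: 1(w=6), 3(w=6)

Step 2: Apply Dijkstra's algorithm from vertex 4:
  Visit vertex 4 (distance=0)
    Update dist[2] = 4
    Update dist[3] = 5
  Visit vertex 2 (distance=4)
    Update dist[1] = 5

Step 3: Shortest path: 4 -> 2
Total weight: 4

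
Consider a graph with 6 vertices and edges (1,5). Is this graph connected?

Step 1: Build adjacency list from edges:
  1: 5
  2: (none)
  3: (none)
  4: (none)
  5: 1
  6: (none)

Step 2: Run BFS/DFS from vertex 1:
  Visited: {1, 5}
  Reached 2 of 6 vertices

Step 3: Only 2 of 6 vertices reached. Graph is disconnected.
Connected components: {1, 5}, {2}, {3}, {4}, {6}
Answer: No, the graph is not connected (5 components).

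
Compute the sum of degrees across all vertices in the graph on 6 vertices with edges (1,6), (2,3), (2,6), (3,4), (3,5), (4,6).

Step 1: Count edges incident to each vertex:
  deg(1) = 1 (neighbors: 6)
  deg(2) = 2 (neighbors: 3, 6)
  deg(3) = 3 (neighbors: 2, 4, 5)
  deg(4) = 2 (neighbors: 3, 6)
  deg(5) = 1 (neighbors: 3)
  deg(6) = 3 (neighbors: 1, 2, 4)

Step 2: Sum all degrees:
  1 + 2 + 3 + 2 + 1 + 3 = 12

Verification: sum of degrees = 2 * |E| = 2 * 6 = 12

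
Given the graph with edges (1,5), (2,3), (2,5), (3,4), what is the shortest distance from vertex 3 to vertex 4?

Step 1: Build adjacency list:
  1: 5
  2: 3, 5
  3: 2, 4
  4: 3
  5: 1, 2

Step 2: BFS from vertex 3 to find shortest path to 4:
  vertex 2 reached at distance 1
  vertex 4 reached at distance 1

Step 3: Shortest path: 3 -> 4
Path length: 1 edge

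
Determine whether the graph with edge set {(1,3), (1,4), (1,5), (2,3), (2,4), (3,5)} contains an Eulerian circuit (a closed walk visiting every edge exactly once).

Step 1: Find the degree of each vertex:
  deg(1) = 3
  deg(2) = 2
  deg(3) = 3
  deg(4) = 2
  deg(5) = 2

Step 2: Count vertices with odd degree:
  Odd-degree vertices: 1, 3 (2 total)

Step 3: Apply Euler's theorem:
  - Eulerian circuit exists iff graph is connected and all vertices have even degree
  - Eulerian path exists iff graph is connected and has 0 or 2 odd-degree vertices

Graph is connected with exactly 2 odd-degree vertices (1, 3).
Eulerian path exists (starting and ending at the odd-degree vertices), but no Eulerian circuit.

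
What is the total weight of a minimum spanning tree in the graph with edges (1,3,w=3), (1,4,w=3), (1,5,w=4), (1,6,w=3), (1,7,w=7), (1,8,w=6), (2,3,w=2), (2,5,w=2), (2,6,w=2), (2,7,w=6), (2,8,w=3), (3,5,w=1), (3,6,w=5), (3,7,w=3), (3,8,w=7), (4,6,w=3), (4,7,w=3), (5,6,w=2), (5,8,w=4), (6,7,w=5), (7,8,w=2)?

Apply Kruskal's algorithm (sort edges by weight, add if no cycle):

Sorted edges by weight:
  (3,5) w=1
  (2,3) w=2
  (2,5) w=2
  (2,6) w=2
  (5,6) w=2
  (7,8) w=2
  (1,4) w=3
  (1,3) w=3
  (1,6) w=3
  (2,8) w=3
  (3,7) w=3
  (4,6) w=3
  (4,7) w=3
  (1,5) w=4
  (5,8) w=4
  (3,6) w=5
  (6,7) w=5
  (1,8) w=6
  (2,7) w=6
  (1,7) w=7
  (3,8) w=7

Add edge (3,5) w=1 -- no cycle. Running total: 1
Add edge (2,3) w=2 -- no cycle. Running total: 3
Skip edge (2,5) w=2 -- would create cycle
Add edge (2,6) w=2 -- no cycle. Running total: 5
Skip edge (5,6) w=2 -- would create cycle
Add edge (7,8) w=2 -- no cycle. Running total: 7
Add edge (1,4) w=3 -- no cycle. Running total: 10
Add edge (1,3) w=3 -- no cycle. Running total: 13
Skip edge (1,6) w=3 -- would create cycle
Add edge (2,8) w=3 -- no cycle. Running total: 16

MST edges: (3,5,w=1), (2,3,w=2), (2,6,w=2), (7,8,w=2), (1,4,w=3), (1,3,w=3), (2,8,w=3)
Total MST weight: 1 + 2 + 2 + 2 + 3 + 3 + 3 = 16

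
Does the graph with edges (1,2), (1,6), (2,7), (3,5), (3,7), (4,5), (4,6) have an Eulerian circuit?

Step 1: Find the degree of each vertex:
  deg(1) = 2
  deg(2) = 2
  deg(3) = 2
  deg(4) = 2
  deg(5) = 2
  deg(6) = 2
  deg(7) = 2

Step 2: Count vertices with odd degree:
  All vertices have even degree (0 odd-degree vertices)

Step 3: Apply Euler's theorem:
  - Eulerian circuit exists iff graph is connected and all vertices have even degree
  - Eulerian path exists iff graph is connected and has 0 or 2 odd-degree vertices

Graph is connected with 0 odd-degree vertices.
Both Eulerian circuit and Eulerian path exist.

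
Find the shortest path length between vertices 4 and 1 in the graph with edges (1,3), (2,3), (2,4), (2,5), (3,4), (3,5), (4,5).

Step 1: Build adjacency list:
  1: 3
  2: 3, 4, 5
  3: 1, 2, 4, 5
  4: 2, 3, 5
  5: 2, 3, 4

Step 2: BFS from vertex 4 to find shortest path to 1:
  vertex 2 reached at distance 1
  vertex 3 reached at distance 1
  vertex 5 reached at distance 1
  vertex 1 reached at distance 2

Step 3: Shortest path: 4 -> 3 -> 1
Path length: 2 edges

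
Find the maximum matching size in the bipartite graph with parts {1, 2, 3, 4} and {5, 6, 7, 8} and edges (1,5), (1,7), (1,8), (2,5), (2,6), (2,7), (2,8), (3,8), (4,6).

Step 1: List the neighbors of each left vertex:
  1: 5, 7, 8
  2: 5, 6, 7, 8
  3: 8
  4: 6

Step 2: Greedily match left vertices, then look for augmenting paths:
  Match 1 -- 5
  Match 2 -- 7
  Match 3 -- 8
  Match 4 -- 6
  No augmenting path remains.

Step 3: Verify this is maximum:
  Matching size 4 = min(|L|, |R|) = min(4, 4), which is an upper bound, so this matching is maximum.

Maximum matching: {(1,5), (2,7), (3,8), (4,6)}
Size: 4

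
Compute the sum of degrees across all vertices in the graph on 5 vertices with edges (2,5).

Step 1: Count edges incident to each vertex:
  deg(1) = 0 (neighbors: none)
  deg(2) = 1 (neighbors: 5)
  deg(3) = 0 (neighbors: none)
  deg(4) = 0 (neighbors: none)
  deg(5) = 1 (neighbors: 2)

Step 2: Sum all degrees:
  0 + 1 + 0 + 0 + 1 = 2

Verification: sum of degrees = 2 * |E| = 2 * 1 = 2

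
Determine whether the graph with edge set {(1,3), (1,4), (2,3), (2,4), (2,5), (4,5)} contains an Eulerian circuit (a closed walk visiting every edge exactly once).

Step 1: Find the degree of each vertex:
  deg(1) = 2
  deg(2) = 3
  deg(3) = 2
  deg(4) = 3
  deg(5) = 2

Step 2: Count vertices with odd degree:
  Odd-degree vertices: 2, 4 (2 total)

Step 3: Apply Euler's theorem:
  - Eulerian circuit exists iff graph is connected and all vertices have even degree
  - Eulerian path exists iff graph is connected and has 0 or 2 odd-degree vertices

Graph is connected with exactly 2 odd-degree vertices (2, 4).
Eulerian path exists (starting and ending at the odd-degree vertices), but no Eulerian circuit.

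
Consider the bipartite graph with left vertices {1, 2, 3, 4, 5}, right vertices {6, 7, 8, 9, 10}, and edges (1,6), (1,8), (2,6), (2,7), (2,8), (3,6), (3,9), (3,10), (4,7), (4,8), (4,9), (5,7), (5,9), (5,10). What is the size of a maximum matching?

Step 1: List the neighbors of each left vertex:
  1: 6, 8
  2: 6, 7, 8
  3: 6, 9, 10
  4: 7, 8, 9
  5: 7, 9, 10

Step 2: Greedily match left vertices, then look for augmenting paths:
  Match 1 -- 6
  Match 2 -- 7
  Match 3 -- 9
  Match 4 -- 8
  Match 5 -- 10
  No augmenting path remains.

Step 3: Verify this is maximum:
  Matching size 5 = min(|L|, |R|) = min(5, 5), which is an upper bound, so this matching is maximum.

Maximum matching: {(1,6), (2,7), (3,9), (4,8), (5,10)}
Size: 5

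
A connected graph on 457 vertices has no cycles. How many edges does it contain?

A tree on n vertices always has exactly n - 1 edges.
For n = 457: edges = 457 - 1 = 456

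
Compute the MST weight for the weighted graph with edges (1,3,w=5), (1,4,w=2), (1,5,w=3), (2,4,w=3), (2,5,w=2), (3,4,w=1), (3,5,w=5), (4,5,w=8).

Apply Kruskal's algorithm (sort edges by weight, add if no cycle):

Sorted edges by weight:
  (3,4) w=1
  (1,4) w=2
  (2,5) w=2
  (1,5) w=3
  (2,4) w=3
  (1,3) w=5
  (3,5) w=5
  (4,5) w=8

Add edge (3,4) w=1 -- no cycle. Running total: 1
Add edge (1,4) w=2 -- no cycle. Running total: 3
Add edge (2,5) w=2 -- no cycle. Running total: 5
Add edge (1,5) w=3 -- no cycle. Running total: 8

MST edges: (3,4,w=1), (1,4,w=2), (2,5,w=2), (1,5,w=3)
Total MST weight: 1 + 2 + 2 + 3 = 8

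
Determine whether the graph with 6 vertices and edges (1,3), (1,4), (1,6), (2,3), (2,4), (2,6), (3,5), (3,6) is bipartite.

Step 1: Attempt 2-coloring using BFS:
  Start at vertex 1, assign color 0
  Color vertex 3 with color 1 (neighbor of 1)
  Color vertex 4 with color 1 (neighbor of 1)
  Color vertex 6 with color 1 (neighbor of 1)
  Color vertex 2 with color 0 (neighbor of 3)
  Color vertex 5 with color 0 (neighbor of 3)

Step 2: Conflict found! Vertices 3 and 6 are adjacent but have the same color.
This means the graph contains an odd cycle.

The graph is NOT bipartite.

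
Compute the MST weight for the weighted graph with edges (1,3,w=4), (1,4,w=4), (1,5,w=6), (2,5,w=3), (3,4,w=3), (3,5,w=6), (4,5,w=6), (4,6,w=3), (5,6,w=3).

Apply Kruskal's algorithm (sort edges by weight, add if no cycle):

Sorted edges by weight:
  (2,5) w=3
  (3,4) w=3
  (4,6) w=3
  (5,6) w=3
  (1,3) w=4
  (1,4) w=4
  (1,5) w=6
  (3,5) w=6
  (4,5) w=6

Add edge (2,5) w=3 -- no cycle. Running total: 3
Add edge (3,4) w=3 -- no cycle. Running total: 6
Add edge (4,6) w=3 -- no cycle. Running total: 9
Add edge (5,6) w=3 -- no cycle. Running total: 12
Add edge (1,3) w=4 -- no cycle. Running total: 16

MST edges: (2,5,w=3), (3,4,w=3), (4,6,w=3), (5,6,w=3), (1,3,w=4)
Total MST weight: 3 + 3 + 3 + 3 + 4 = 16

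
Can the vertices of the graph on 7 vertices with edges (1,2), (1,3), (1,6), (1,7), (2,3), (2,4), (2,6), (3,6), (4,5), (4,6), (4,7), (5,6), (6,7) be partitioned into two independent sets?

Step 1: Attempt 2-coloring using BFS:
  Start at vertex 1, assign color 0
  Color vertex 2 with color 1 (neighbor of 1)
  Color vertex 3 with color 1 (neighbor of 1)
  Color vertex 6 with color 1 (neighbor of 1)
  Color vertex 7 with color 1 (neighbor of 1)

Step 2: Conflict found! Vertices 2 and 3 are adjacent but have the same color.
This means the graph contains an odd cycle.

The graph is NOT bipartite.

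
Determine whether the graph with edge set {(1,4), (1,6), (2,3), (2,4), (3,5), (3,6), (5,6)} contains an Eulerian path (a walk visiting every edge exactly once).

Step 1: Find the degree of each vertex:
  deg(1) = 2
  deg(2) = 2
  deg(3) = 3
  deg(4) = 2
  deg(5) = 2
  deg(6) = 3

Step 2: Count vertices with odd degree:
  Odd-degree vertices: 3, 6 (2 total)

Step 3: Apply Euler's theorem:
  - Eulerian circuit exists iff graph is connected and all vertices have even degree
  - Eulerian path exists iff graph is connected and has 0 or 2 odd-degree vertices

Graph is connected with exactly 2 odd-degree vertices (3, 6).
Eulerian path exists (starting and ending at the odd-degree vertices), but no Eulerian circuit.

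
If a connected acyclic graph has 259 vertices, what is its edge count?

A tree on n vertices always has exactly n - 1 edges.
For n = 259: edges = 259 - 1 = 258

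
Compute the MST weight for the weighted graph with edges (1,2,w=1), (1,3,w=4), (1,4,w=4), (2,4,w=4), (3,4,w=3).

Apply Kruskal's algorithm (sort edges by weight, add if no cycle):

Sorted edges by weight:
  (1,2) w=1
  (3,4) w=3
  (1,4) w=4
  (1,3) w=4
  (2,4) w=4

Add edge (1,2) w=1 -- no cycle. Running total: 1
Add edge (3,4) w=3 -- no cycle. Running total: 4
Add edge (1,4) w=4 -- no cycle. Running total: 8

MST edges: (1,2,w=1), (3,4,w=3), (1,4,w=4)
Total MST weight: 1 + 3 + 4 = 8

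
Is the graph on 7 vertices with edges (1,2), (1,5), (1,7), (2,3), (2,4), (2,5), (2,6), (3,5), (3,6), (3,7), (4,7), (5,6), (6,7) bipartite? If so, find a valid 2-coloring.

Step 1: Attempt 2-coloring using BFS:
  Start at vertex 1, assign color 0
  Color vertex 2 with color 1 (neighbor of 1)
  Color vertex 5 with color 1 (neighbor of 1)
  Color vertex 7 with color 1 (neighbor of 1)
  Color vertex 3 with color 0 (neighbor of 2)
  Color vertex 4 with color 0 (neighbor of 2)

Step 2: Conflict found! Vertices 2 and 5 are adjacent but have the same color.
This means the graph contains an odd cycle.

The graph is NOT bipartite.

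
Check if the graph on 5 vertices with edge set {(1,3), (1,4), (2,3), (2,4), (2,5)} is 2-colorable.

Step 1: Attempt 2-coloring using BFS:
  Start at vertex 1, assign color 0
  Color vertex 3 with color 1 (neighbor of 1)
  Color vertex 4 with color 1 (neighbor of 1)
  Color vertex 2 with color 0 (neighbor of 3)
  Color vertex 5 with color 1 (neighbor of 2)

Step 2: 2-coloring succeeded. No conflicts found.
  Set A (color 0): {1, 2}
  Set B (color 1): {3, 4, 5}

The graph is bipartite with partition {1, 2}, {3, 4, 5}.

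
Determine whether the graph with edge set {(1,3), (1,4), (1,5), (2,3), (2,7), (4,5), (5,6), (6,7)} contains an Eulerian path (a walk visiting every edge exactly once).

Step 1: Find the degree of each vertex:
  deg(1) = 3
  deg(2) = 2
  deg(3) = 2
  deg(4) = 2
  deg(5) = 3
  deg(6) = 2
  deg(7) = 2

Step 2: Count vertices with odd degree:
  Odd-degree vertices: 1, 5 (2 total)

Step 3: Apply Euler's theorem:
  - Eulerian circuit exists iff graph is connected and all vertices have even degree
  - Eulerian path exists iff graph is connected and has 0 or 2 odd-degree vertices

Graph is connected with exactly 2 odd-degree vertices (1, 5).
Eulerian path exists (starting and ending at the odd-degree vertices), but no Eulerian circuit.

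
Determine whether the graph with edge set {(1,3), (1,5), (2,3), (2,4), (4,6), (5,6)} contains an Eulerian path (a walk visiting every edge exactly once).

Step 1: Find the degree of each vertex:
  deg(1) = 2
  deg(2) = 2
  deg(3) = 2
  deg(4) = 2
  deg(5) = 2
  deg(6) = 2

Step 2: Count vertices with odd degree:
  All vertices have even degree (0 odd-degree vertices)

Step 3: Apply Euler's theorem:
  - Eulerian circuit exists iff graph is connected and all vertices have even degree
  - Eulerian path exists iff graph is connected and has 0 or 2 odd-degree vertices

Graph is connected with 0 odd-degree vertices.
Both Eulerian circuit and Eulerian path exist.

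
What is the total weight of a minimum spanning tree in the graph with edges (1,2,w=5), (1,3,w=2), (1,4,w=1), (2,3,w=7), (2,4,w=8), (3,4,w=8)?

Apply Kruskal's algorithm (sort edges by weight, add if no cycle):

Sorted edges by weight:
  (1,4) w=1
  (1,3) w=2
  (1,2) w=5
  (2,3) w=7
  (2,4) w=8
  (3,4) w=8

Add edge (1,4) w=1 -- no cycle. Running total: 1
Add edge (1,3) w=2 -- no cycle. Running total: 3
Add edge (1,2) w=5 -- no cycle. Running total: 8

MST edges: (1,4,w=1), (1,3,w=2), (1,2,w=5)
Total MST weight: 1 + 2 + 5 = 8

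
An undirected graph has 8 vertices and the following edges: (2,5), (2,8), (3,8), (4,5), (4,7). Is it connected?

Step 1: Build adjacency list from edges:
  1: (none)
  2: 5, 8
  3: 8
  4: 5, 7
  5: 2, 4
  6: (none)
  7: 4
  8: 2, 3

Step 2: Run BFS/DFS from vertex 1:
  Visited: {1}
  Reached 1 of 8 vertices

Step 3: Only 1 of 8 vertices reached. Graph is disconnected.
Connected components: {1}, {2, 3, 4, 5, 7, 8}, {6}
Answer: No, the graph is not connected (3 components).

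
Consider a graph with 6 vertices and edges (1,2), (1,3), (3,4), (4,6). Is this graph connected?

Step 1: Build adjacency list from edges:
  1: 2, 3
  2: 1
  3: 1, 4
  4: 3, 6
  5: (none)
  6: 4

Step 2: Run BFS/DFS from vertex 1:
  Visited: {1, 2, 3, 4, 6}
  Reached 5 of 6 vertices

Step 3: Only 5 of 6 vertices reached. Graph is disconnected.
Connected components: {1, 2, 3, 4, 6}, {5}
Answer: No, the graph is not connected (2 components).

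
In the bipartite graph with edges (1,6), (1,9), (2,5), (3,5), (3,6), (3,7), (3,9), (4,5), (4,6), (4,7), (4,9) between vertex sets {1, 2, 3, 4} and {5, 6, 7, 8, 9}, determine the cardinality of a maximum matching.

Step 1: List the neighbors of each left vertex:
  1: 6, 9
  2: 5
  3: 5, 6, 7, 9
  4: 5, 6, 7, 9

Step 2: Greedily match left vertices, then look for augmenting paths:
  Match 1 -- 6
  Match 2 -- 5
  Match 3 -- 7
  Match 4 -- 9
  No augmenting path remains.

Step 3: Verify this is maximum:
  Matching size 4 = min(|L|, |R|) = min(4, 5), which is an upper bound, so this matching is maximum.

Maximum matching: {(1,6), (2,5), (3,7), (4,9)}
Size: 4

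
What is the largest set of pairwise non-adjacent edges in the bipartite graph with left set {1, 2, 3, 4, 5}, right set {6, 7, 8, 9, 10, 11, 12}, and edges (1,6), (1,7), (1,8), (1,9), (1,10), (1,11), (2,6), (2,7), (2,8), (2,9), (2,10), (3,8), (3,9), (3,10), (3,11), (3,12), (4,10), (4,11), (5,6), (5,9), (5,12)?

Step 1: List the neighbors of each left vertex:
  1: 6, 7, 8, 9, 10, 11
  2: 6, 7, 8, 9, 10
  3: 8, 9, 10, 11, 12
  4: 10, 11
  5: 6, 9, 12

Step 2: Greedily match left vertices, then look for augmenting paths:
  Match 1 -- 6
  Match 2 -- 7
  Match 3 -- 8
  Match 4 -- 10
  Match 5 -- 9
  No augmenting path remains.

Step 3: Verify this is maximum:
  Matching size 5 = min(|L|, |R|) = min(5, 7), which is an upper bound, so this matching is maximum.

Maximum matching: {(1,6), (2,7), (3,8), (4,10), (5,9)}
Size: 5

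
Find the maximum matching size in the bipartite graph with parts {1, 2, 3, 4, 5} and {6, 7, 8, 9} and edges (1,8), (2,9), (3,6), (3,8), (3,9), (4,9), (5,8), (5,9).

Step 1: List the neighbors of each left vertex:
  1: 8
  2: 9
  3: 6, 8, 9
  4: 9
  5: 8, 9

Step 2: Greedily match left vertices, then look for augmenting paths:
  Match 1 -- 8
  Match 2 -- 9
  Match 3 -- 6
  No augmenting path remains.

Step 3: Verify this is maximum:
  Matching has size 3. The vertex set {3, 8, 9} covers every edge and has size 3; any matching has at most one edge per cover vertex, so 3 is maximum (König's theorem).

Maximum matching: {(1,8), (2,9), (3,6)}
Size: 3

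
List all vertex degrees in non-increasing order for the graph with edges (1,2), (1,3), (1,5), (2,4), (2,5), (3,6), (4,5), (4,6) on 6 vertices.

Step 1: Count edges incident to each vertex:
  deg(1) = 3 (neighbors: 2, 3, 5)
  deg(2) = 3 (neighbors: 1, 4, 5)
  deg(3) = 2 (neighbors: 1, 6)
  deg(4) = 3 (neighbors: 2, 5, 6)
  deg(5) = 3 (neighbors: 1, 2, 4)
  deg(6) = 2 (neighbors: 3, 4)

Step 2: Sort degrees in non-increasing order:
  Degrees: [3, 3, 2, 3, 3, 2] -> sorted: [3, 3, 3, 3, 2, 2]

Degree sequence: [3, 3, 3, 3, 2, 2]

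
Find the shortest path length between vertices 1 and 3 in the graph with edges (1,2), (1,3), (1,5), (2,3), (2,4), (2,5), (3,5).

Step 1: Build adjacency list:
  1: 2, 3, 5
  2: 1, 3, 4, 5
  3: 1, 2, 5
  4: 2
  5: 1, 2, 3

Step 2: BFS from vertex 1 to find shortest path to 3:
  vertex 2 reached at distance 1
  vertex 3 reached at distance 1

Step 3: Shortest path: 1 -> 3
Path length: 1 edge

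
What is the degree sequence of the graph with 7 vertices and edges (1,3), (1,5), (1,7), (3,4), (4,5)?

Step 1: Count edges incident to each vertex:
  deg(1) = 3 (neighbors: 3, 5, 7)
  deg(2) = 0 (neighbors: none)
  deg(3) = 2 (neighbors: 1, 4)
  deg(4) = 2 (neighbors: 3, 5)
  deg(5) = 2 (neighbors: 1, 4)
  deg(6) = 0 (neighbors: none)
  deg(7) = 1 (neighbors: 1)

Step 2: Sort degrees in non-increasing order:
  Degrees: [3, 0, 2, 2, 2, 0, 1] -> sorted: [3, 2, 2, 2, 1, 0, 0]

Degree sequence: [3, 2, 2, 2, 1, 0, 0]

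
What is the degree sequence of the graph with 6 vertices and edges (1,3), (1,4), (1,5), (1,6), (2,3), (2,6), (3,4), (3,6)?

Step 1: Count edges incident to each vertex:
  deg(1) = 4 (neighbors: 3, 4, 5, 6)
  deg(2) = 2 (neighbors: 3, 6)
  deg(3) = 4 (neighbors: 1, 2, 4, 6)
  deg(4) = 2 (neighbors: 1, 3)
  deg(5) = 1 (neighbors: 1)
  deg(6) = 3 (neighbors: 1, 2, 3)

Step 2: Sort degrees in non-increasing order:
  Degrees: [4, 2, 4, 2, 1, 3] -> sorted: [4, 4, 3, 2, 2, 1]

Degree sequence: [4, 4, 3, 2, 2, 1]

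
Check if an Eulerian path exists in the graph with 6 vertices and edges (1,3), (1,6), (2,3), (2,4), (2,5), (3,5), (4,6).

Step 1: Find the degree of each vertex:
  deg(1) = 2
  deg(2) = 3
  deg(3) = 3
  deg(4) = 2
  deg(5) = 2
  deg(6) = 2

Step 2: Count vertices with odd degree:
  Odd-degree vertices: 2, 3 (2 total)

Step 3: Apply Euler's theorem:
  - Eulerian circuit exists iff graph is connected and all vertices have even degree
  - Eulerian path exists iff graph is connected and has 0 or 2 odd-degree vertices

Graph is connected with exactly 2 odd-degree vertices (2, 3).
Eulerian path exists (starting and ending at the odd-degree vertices), but no Eulerian circuit.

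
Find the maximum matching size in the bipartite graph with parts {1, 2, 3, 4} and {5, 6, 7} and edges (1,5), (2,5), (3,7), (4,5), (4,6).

Step 1: List the neighbors of each left vertex:
  1: 5
  2: 5
  3: 7
  4: 5, 6

Step 2: Greedily match left vertices, then look for augmenting paths:
  Match 1 -- 5
  Match 3 -- 7
  Match 4 -- 6
  No augmenting path remains.

Step 3: Verify this is maximum:
  Matching size 3 = min(|L|, |R|) = min(4, 3), which is an upper bound, so this matching is maximum.

Maximum matching: {(1,5), (3,7), (4,6)}
Size: 3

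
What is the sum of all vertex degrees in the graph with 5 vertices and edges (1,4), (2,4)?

Step 1: Count edges incident to each vertex:
  deg(1) = 1 (neighbors: 4)
  deg(2) = 1 (neighbors: 4)
  deg(3) = 0 (neighbors: none)
  deg(4) = 2 (neighbors: 1, 2)
  deg(5) = 0 (neighbors: none)

Step 2: Sum all degrees:
  1 + 1 + 0 + 2 + 0 = 4

Verification: sum of degrees = 2 * |E| = 2 * 2 = 4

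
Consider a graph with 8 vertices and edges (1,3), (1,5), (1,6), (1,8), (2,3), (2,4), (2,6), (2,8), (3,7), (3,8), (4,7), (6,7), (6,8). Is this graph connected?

Step 1: Build adjacency list from edges:
  1: 3, 5, 6, 8
  2: 3, 4, 6, 8
  3: 1, 2, 7, 8
  4: 2, 7
  5: 1
  6: 1, 2, 7, 8
  7: 3, 4, 6
  8: 1, 2, 3, 6

Step 2: Run BFS/DFS from vertex 1:
  Visited: {1, 3, 5, 6, 8, 2, 7, 4}
  Reached 8 of 8 vertices

Step 3: All 8 vertices reached from vertex 1, so the graph is connected.
Answer: Yes, the graph is connected.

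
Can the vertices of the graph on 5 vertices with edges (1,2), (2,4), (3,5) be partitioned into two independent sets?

Step 1: Attempt 2-coloring using BFS:
  Start at vertex 1, assign color 0
  Color vertex 2 with color 1 (neighbor of 1)
  Color vertex 4 with color 0 (neighbor of 2)
  Start new component at vertex 3, assign color 0
  Color vertex 5 with color 1 (neighbor of 3)

Step 2: 2-coloring succeeded. No conflicts found.
  Set A (color 0): {1, 3, 4}
  Set B (color 1): {2, 5}

The graph is bipartite with partition {1, 3, 4}, {2, 5}.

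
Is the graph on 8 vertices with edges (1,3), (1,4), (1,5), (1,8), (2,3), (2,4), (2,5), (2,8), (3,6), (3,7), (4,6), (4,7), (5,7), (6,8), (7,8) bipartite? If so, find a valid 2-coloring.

Step 1: Attempt 2-coloring using BFS:
  Start at vertex 1, assign color 0
  Color vertex 3 with color 1 (neighbor of 1)
  Color vertex 4 with color 1 (neighbor of 1)
  Color vertex 5 with color 1 (neighbor of 1)
  Color vertex 8 with color 1 (neighbor of 1)
  Color vertex 2 with color 0 (neighbor of 3)
  Color vertex 6 with color 0 (neighbor of 3)
  Color vertex 7 with color 0 (neighbor of 3)

Step 2: 2-coloring succeeded. No conflicts found.
  Set A (color 0): {1, 2, 6, 7}
  Set B (color 1): {3, 4, 5, 8}

The graph is bipartite with partition {1, 2, 6, 7}, {3, 4, 5, 8}.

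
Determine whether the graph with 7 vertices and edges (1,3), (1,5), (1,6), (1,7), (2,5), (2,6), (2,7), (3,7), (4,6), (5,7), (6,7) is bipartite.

Step 1: Attempt 2-coloring using BFS:
  Start at vertex 1, assign color 0
  Color vertex 3 with color 1 (neighbor of 1)
  Color vertex 5 with color 1 (neighbor of 1)
  Color vertex 6 with color 1 (neighbor of 1)
  Color vertex 7 with color 1 (neighbor of 1)

Step 2: Conflict found! Vertices 3 and 7 are adjacent but have the same color.
This means the graph contains an odd cycle.

The graph is NOT bipartite.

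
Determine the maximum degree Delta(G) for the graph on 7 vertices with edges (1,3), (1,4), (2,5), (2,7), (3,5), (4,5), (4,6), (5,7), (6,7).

Step 1: Count edges incident to each vertex:
  deg(1) = 2 (neighbors: 3, 4)
  deg(2) = 2 (neighbors: 5, 7)
  deg(3) = 2 (neighbors: 1, 5)
  deg(4) = 3 (neighbors: 1, 5, 6)
  deg(5) = 4 (neighbors: 2, 3, 4, 7)
  deg(6) = 2 (neighbors: 4, 7)
  deg(7) = 3 (neighbors: 2, 5, 6)

Step 2: Find maximum:
  max(2, 2, 2, 3, 4, 2, 3) = 4 (vertex 5)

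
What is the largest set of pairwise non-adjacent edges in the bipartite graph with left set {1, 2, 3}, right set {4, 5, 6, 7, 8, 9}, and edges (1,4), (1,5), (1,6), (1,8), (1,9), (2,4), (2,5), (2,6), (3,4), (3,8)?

Step 1: List the neighbors of each left vertex:
  1: 4, 5, 6, 8, 9
  2: 4, 5, 6
  3: 4, 8

Step 2: Greedily match left vertices, then look for augmenting paths:
  Match 1 -- 4
  Match 2 -- 5
  Match 3 -- 8
  No augmenting path remains.

Step 3: Verify this is maximum:
  Matching size 3 = min(|L|, |R|) = min(3, 6), which is an upper bound, so this matching is maximum.

Maximum matching: {(1,4), (2,5), (3,8)}
Size: 3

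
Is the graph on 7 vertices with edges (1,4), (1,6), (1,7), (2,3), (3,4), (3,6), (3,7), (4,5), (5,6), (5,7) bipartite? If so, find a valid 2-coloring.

Step 1: Attempt 2-coloring using BFS:
  Start at vertex 1, assign color 0
  Color vertex 4 with color 1 (neighbor of 1)
  Color vertex 6 with color 1 (neighbor of 1)
  Color vertex 7 with color 1 (neighbor of 1)
  Color vertex 3 with color 0 (neighbor of 4)
  Color vertex 5 with color 0 (neighbor of 4)
  Color vertex 2 with color 1 (neighbor of 3)

Step 2: 2-coloring succeeded. No conflicts found.
  Set A (color 0): {1, 3, 5}
  Set B (color 1): {2, 4, 6, 7}

The graph is bipartite with partition {1, 3, 5}, {2, 4, 6, 7}.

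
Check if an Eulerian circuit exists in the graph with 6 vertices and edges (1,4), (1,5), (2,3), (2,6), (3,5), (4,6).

Step 1: Find the degree of each vertex:
  deg(1) = 2
  deg(2) = 2
  deg(3) = 2
  deg(4) = 2
  deg(5) = 2
  deg(6) = 2

Step 2: Count vertices with odd degree:
  All vertices have even degree (0 odd-degree vertices)

Step 3: Apply Euler's theorem:
  - Eulerian circuit exists iff graph is connected and all vertices have even degree
  - Eulerian path exists iff graph is connected and has 0 or 2 odd-degree vertices

Graph is connected with 0 odd-degree vertices.
Both Eulerian circuit and Eulerian path exist.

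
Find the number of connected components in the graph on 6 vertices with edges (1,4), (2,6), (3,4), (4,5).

Step 1: Build adjacency list from edges:
  1: 4
  2: 6
  3: 4
  4: 1, 3, 5
  5: 4
  6: 2

Step 2: Run BFS/DFS from vertex 1:
  Visited: {1, 4, 3, 5}
  Reached 4 of 6 vertices

Step 3: Only 4 of 6 vertices reached. Graph is disconnected.
Connected components: {1, 3, 4, 5}, {2, 6}
Number of connected components: 2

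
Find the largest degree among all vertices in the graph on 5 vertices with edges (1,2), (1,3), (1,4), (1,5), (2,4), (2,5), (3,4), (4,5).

Step 1: Count edges incident to each vertex:
  deg(1) = 4 (neighbors: 2, 3, 4, 5)
  deg(2) = 3 (neighbors: 1, 4, 5)
  deg(3) = 2 (neighbors: 1, 4)
  deg(4) = 4 (neighbors: 1, 2, 3, 5)
  deg(5) = 3 (neighbors: 1, 2, 4)

Step 2: Find maximum:
  max(4, 3, 2, 4, 3) = 4 (vertex 1)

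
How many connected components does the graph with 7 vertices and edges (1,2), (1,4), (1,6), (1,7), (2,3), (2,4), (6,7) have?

Step 1: Build adjacency list from edges:
  1: 2, 4, 6, 7
  2: 1, 3, 4
  3: 2
  4: 1, 2
  5: (none)
  6: 1, 7
  7: 1, 6

Step 2: Run BFS/DFS from vertex 1:
  Visited: {1, 2, 4, 6, 7, 3}
  Reached 6 of 7 vertices

Step 3: Only 6 of 7 vertices reached. Graph is disconnected.
Connected components: {1, 2, 3, 4, 6, 7}, {5}
Number of connected components: 2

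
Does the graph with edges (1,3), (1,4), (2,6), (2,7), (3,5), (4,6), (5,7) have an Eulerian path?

Step 1: Find the degree of each vertex:
  deg(1) = 2
  deg(2) = 2
  deg(3) = 2
  deg(4) = 2
  deg(5) = 2
  deg(6) = 2
  deg(7) = 2

Step 2: Count vertices with odd degree:
  All vertices have even degree (0 odd-degree vertices)

Step 3: Apply Euler's theorem:
  - Eulerian circuit exists iff graph is connected and all vertices have even degree
  - Eulerian path exists iff graph is connected and has 0 or 2 odd-degree vertices

Graph is connected with 0 odd-degree vertices.
Both Eulerian circuit and Eulerian path exist.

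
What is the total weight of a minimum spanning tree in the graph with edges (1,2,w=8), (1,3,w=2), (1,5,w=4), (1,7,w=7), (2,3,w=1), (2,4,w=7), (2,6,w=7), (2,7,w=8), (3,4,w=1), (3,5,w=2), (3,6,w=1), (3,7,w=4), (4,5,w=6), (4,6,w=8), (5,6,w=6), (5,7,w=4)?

Apply Kruskal's algorithm (sort edges by weight, add if no cycle):

Sorted edges by weight:
  (2,3) w=1
  (3,4) w=1
  (3,6) w=1
  (1,3) w=2
  (3,5) w=2
  (1,5) w=4
  (3,7) w=4
  (5,7) w=4
  (4,5) w=6
  (5,6) w=6
  (1,7) w=7
  (2,4) w=7
  (2,6) w=7
  (1,2) w=8
  (2,7) w=8
  (4,6) w=8

Add edge (2,3) w=1 -- no cycle. Running total: 1
Add edge (3,4) w=1 -- no cycle. Running total: 2
Add edge (3,6) w=1 -- no cycle. Running total: 3
Add edge (1,3) w=2 -- no cycle. Running total: 5
Add edge (3,5) w=2 -- no cycle. Running total: 7
Skip edge (1,5) w=4 -- would create cycle
Add edge (3,7) w=4 -- no cycle. Running total: 11

MST edges: (2,3,w=1), (3,4,w=1), (3,6,w=1), (1,3,w=2), (3,5,w=2), (3,7,w=4)
Total MST weight: 1 + 1 + 1 + 2 + 2 + 4 = 11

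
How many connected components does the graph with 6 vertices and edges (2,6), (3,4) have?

Step 1: Build adjacency list from edges:
  1: (none)
  2: 6
  3: 4
  4: 3
  5: (none)
  6: 2

Step 2: Run BFS/DFS from vertex 1:
  Visited: {1}
  Reached 1 of 6 vertices

Step 3: Only 1 of 6 vertices reached. Graph is disconnected.
Connected components: {1}, {2, 6}, {3, 4}, {5}
Number of connected components: 4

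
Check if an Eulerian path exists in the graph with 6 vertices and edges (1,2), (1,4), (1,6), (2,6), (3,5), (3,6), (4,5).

Step 1: Find the degree of each vertex:
  deg(1) = 3
  deg(2) = 2
  deg(3) = 2
  deg(4) = 2
  deg(5) = 2
  deg(6) = 3

Step 2: Count vertices with odd degree:
  Odd-degree vertices: 1, 6 (2 total)

Step 3: Apply Euler's theorem:
  - Eulerian circuit exists iff graph is connected and all vertices have even degree
  - Eulerian path exists iff graph is connected and has 0 or 2 odd-degree vertices

Graph is connected with exactly 2 odd-degree vertices (1, 6).
Eulerian path exists (starting and ending at the odd-degree vertices), but no Eulerian circuit.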